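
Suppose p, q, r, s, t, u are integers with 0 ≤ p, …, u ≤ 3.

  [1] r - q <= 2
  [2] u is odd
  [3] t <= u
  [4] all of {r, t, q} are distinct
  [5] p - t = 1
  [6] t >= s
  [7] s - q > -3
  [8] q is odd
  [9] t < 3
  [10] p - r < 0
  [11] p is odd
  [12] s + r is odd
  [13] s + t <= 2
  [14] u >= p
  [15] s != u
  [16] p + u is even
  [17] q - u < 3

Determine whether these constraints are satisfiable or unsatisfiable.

Try p = 1, q = 1, r = 3, s = 0, t = 0, u = 1.
Check constraint 1: r - q = 2; constraint 5: p - t = 1. The remaining constraints are straightforward to verify.

Satisfiable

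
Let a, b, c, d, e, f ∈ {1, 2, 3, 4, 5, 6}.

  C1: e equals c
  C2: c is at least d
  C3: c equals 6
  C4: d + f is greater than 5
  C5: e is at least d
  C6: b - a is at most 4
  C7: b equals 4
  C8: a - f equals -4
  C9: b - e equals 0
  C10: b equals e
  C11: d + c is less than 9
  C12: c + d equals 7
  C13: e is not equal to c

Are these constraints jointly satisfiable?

Unsatisfiable

Constraint 7 fixes b = 4 and constraint 3 fixes c = 6. Constraints 1 and 10 give b = e = c, so b = c. But 4 ≠ 6 — contradiction.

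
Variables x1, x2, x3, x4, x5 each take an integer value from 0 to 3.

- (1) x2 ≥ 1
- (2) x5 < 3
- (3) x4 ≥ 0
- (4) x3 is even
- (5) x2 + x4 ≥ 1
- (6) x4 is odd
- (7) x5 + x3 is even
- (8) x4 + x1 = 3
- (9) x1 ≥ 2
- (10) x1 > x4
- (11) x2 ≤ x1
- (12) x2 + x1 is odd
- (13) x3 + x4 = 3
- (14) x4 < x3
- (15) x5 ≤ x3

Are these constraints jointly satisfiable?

Take x1 = 2, x2 = 1, x3 = 2, x4 = 1, x5 = 2. Then constraint 5: x2 + x4 = 2; constraint 8: x4 + x1 = 3, and every other listed constraint is also met.

Satisfiable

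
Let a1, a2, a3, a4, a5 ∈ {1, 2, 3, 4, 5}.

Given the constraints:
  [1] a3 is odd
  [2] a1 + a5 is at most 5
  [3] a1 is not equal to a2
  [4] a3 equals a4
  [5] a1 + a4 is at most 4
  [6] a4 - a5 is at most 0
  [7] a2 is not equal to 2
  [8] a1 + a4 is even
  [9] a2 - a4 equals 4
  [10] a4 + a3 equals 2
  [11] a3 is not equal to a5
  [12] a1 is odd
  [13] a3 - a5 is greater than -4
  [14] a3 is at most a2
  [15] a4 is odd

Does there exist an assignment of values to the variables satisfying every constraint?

Satisfiable

Try a1 = 1, a2 = 5, a3 = 1, a4 = 1, a5 = 2.
Check constraint 2: a1 + a5 = 3; constraint 5: a1 + a4 = 2; constraint 6: a4 - a5 = -1. The remaining constraints are straightforward to verify.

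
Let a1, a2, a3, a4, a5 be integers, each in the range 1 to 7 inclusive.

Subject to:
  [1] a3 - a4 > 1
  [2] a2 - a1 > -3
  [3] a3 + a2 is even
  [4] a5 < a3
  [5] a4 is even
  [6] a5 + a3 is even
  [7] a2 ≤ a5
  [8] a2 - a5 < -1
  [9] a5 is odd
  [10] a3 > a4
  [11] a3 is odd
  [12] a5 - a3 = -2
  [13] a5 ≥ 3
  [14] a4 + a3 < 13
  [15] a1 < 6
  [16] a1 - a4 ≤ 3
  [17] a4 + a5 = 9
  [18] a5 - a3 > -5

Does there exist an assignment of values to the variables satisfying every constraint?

Satisfiable

Setting (a1, a2, a3, a4, a5) = (5, 3, 7, 4, 5) satisfies everything: constraint 1: a3 - a4 = 3; constraint 2: a2 - a1 = -2, and the others follow.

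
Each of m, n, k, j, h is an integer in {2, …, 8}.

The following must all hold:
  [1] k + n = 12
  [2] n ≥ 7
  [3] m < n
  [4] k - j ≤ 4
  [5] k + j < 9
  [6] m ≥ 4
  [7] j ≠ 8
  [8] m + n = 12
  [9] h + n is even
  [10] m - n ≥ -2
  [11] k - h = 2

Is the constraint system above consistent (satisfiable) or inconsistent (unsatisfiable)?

Try m = 5, n = 7, k = 5, j = 3, h = 3.
Check constraint 1: k + n = 12; constraint 4: k - j = 2; constraint 5: k + j = 8. The remaining constraints are straightforward to verify.

Satisfiable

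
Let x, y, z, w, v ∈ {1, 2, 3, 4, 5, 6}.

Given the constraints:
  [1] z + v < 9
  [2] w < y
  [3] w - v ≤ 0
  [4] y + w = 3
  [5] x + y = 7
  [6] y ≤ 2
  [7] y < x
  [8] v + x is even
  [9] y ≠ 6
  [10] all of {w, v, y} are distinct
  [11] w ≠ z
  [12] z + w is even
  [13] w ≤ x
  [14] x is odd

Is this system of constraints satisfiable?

Satisfiable

The assignment x = 5, y = 2, z = 3, w = 1, v = 3 works:
  constraint 1 holds since z + v = 6.
  constraint 3 holds since w - v = -2.
The rest check out directly.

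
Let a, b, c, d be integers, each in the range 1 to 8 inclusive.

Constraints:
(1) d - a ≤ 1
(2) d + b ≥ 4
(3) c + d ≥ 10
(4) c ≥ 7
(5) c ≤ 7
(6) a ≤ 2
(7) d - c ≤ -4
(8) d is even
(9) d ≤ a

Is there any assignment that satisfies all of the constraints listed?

From constraint 5: c ≤ 7. From constraints 6 and 9: d ≤ a ≤ 2. Hence c + d ≤ 9. But constraint 3 requires c + d ≥ 10, and 10 > 9. Contradiction.

Unsatisfiable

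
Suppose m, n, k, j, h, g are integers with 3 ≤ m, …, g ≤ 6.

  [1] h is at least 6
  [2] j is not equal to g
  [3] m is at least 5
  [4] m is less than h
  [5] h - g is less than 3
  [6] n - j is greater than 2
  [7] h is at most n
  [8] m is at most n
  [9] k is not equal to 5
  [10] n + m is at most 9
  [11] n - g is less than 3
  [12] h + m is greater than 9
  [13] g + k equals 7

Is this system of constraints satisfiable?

From constraints 1 and 7: n ≥ h ≥ 6. From constraint 3: m ≥ 5. Hence n + m ≥ 11. But constraint 10 requires n + m ≤ 9, and 9 < 11. Contradiction.

Unsatisfiable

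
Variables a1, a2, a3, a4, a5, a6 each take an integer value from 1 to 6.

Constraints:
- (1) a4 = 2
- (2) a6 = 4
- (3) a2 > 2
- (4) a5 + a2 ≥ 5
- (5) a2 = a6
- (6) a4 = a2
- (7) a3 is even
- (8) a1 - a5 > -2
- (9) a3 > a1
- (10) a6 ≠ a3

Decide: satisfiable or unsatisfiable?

Unsatisfiable

Constraint 1 fixes a4 = 2 and constraint 2 fixes a6 = 4. Constraints 5 and 6 give a4 = a2 = a6, so a4 = a6. But 2 ≠ 4 — contradiction.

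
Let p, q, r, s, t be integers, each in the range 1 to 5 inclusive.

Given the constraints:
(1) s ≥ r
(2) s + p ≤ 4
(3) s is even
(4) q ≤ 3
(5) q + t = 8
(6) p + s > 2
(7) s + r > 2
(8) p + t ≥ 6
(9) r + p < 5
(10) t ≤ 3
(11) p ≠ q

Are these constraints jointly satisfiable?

From constraint 4: q ≤ 3. From constraint 10: t ≤ 3. Hence q + t ≤ 6. But constraint 5 requires q + t = 8, and 8 > 6. Contradiction.

Unsatisfiable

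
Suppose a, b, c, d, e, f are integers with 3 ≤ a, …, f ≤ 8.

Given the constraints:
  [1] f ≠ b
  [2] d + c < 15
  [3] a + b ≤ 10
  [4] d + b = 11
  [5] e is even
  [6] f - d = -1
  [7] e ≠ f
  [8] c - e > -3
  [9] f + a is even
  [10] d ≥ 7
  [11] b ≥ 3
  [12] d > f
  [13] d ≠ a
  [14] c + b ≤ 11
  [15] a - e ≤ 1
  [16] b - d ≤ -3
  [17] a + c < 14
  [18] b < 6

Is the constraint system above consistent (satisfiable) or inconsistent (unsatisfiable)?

Setting (a, b, c, d, e, f) = (6, 4, 6, 7, 8, 6) satisfies everything: constraint 2: d + c = 13; constraint 3: a + b = 10, and the others follow.

Satisfiable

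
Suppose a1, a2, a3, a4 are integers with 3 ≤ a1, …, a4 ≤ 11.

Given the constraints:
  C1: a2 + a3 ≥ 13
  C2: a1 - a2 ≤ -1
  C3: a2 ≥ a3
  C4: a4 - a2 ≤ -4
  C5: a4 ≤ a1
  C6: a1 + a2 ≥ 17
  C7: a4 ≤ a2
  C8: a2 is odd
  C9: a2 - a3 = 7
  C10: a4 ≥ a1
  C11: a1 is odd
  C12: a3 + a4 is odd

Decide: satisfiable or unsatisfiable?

Try a1 = 7, a2 = 11, a3 = 4, a4 = 7.
Check constraint 1: a2 + a3 = 15; constraint 2: a1 - a2 = -4; constraint 4: a4 - a2 = -4. The remaining constraints are straightforward to verify.

Satisfiable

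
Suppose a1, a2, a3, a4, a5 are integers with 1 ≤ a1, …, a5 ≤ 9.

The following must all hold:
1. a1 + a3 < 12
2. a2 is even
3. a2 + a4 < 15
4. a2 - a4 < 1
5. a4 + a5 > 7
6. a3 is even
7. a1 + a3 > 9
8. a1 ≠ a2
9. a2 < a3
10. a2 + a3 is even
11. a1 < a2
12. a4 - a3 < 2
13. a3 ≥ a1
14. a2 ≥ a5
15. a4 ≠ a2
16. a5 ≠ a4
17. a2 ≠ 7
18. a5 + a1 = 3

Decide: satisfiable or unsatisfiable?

The assignment a1 = 2, a2 = 6, a3 = 8, a4 = 8, a5 = 1 works:
  constraint 1 holds since a1 + a3 = 10.
  constraint 3 holds since a2 + a4 = 14.
  constraint 4 holds since a2 - a4 = -2.
The rest check out directly.

Satisfiable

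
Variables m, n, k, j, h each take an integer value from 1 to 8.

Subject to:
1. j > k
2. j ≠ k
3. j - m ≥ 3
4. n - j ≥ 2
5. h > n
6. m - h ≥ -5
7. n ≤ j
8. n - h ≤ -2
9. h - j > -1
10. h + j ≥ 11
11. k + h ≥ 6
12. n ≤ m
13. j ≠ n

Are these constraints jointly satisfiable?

Unsatisfiable

Constraints 3, 4, 6, and 8 give n − j ≥ 2, j − m ≥ 3, m − h ≥ -5, h − n ≥ 2.
Adding all 4 inequalities: the left sides telescope to 0, and the right sides sum to 2 + 3 + (-5) + 2 = 2. So 0 ≥ 2, which is false.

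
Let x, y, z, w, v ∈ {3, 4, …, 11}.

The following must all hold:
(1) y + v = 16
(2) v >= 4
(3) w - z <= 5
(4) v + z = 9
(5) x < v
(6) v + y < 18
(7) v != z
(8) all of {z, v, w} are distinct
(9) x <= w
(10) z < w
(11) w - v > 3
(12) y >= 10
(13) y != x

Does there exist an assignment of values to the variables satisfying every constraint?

Take x = 3, y = 11, z = 4, w = 9, v = 5. Then constraint 1: y + v = 16; constraint 3: w - z = 5, and every other listed constraint is also met.

Satisfiable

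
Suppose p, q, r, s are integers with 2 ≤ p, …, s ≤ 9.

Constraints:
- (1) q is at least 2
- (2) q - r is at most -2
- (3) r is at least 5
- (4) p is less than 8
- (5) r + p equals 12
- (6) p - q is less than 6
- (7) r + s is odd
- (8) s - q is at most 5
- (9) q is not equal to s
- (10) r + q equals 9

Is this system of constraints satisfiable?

Setting (p, q, r, s) = (6, 3, 6, 5) satisfies everything: constraint 2: q - r = -3; constraint 5: r + p = 12, and the others follow.

Satisfiable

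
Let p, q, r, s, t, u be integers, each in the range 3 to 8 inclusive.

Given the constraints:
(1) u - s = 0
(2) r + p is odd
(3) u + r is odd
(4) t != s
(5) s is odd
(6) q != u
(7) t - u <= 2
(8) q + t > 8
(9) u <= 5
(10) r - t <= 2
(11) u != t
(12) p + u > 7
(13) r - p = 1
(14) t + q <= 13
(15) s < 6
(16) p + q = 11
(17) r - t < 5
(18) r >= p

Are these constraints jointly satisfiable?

The assignment p = 5, q = 6, r = 6, s = 3, t = 4, u = 3 works:
  constraint 1 holds since u - s = 0.
  constraint 7 holds since t - u = 1.
  constraint 8 holds since q + t = 10.
The rest check out directly.

Satisfiable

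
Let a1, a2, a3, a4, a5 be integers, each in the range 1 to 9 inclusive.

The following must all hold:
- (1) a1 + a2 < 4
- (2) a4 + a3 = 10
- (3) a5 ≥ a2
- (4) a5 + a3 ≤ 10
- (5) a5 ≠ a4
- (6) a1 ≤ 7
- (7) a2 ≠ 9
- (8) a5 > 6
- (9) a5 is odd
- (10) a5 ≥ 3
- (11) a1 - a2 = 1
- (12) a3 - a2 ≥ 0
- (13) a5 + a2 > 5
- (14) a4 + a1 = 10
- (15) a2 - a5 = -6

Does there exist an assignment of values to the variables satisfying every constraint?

Satisfiable

The assignment a1 = 2, a2 = 1, a3 = 2, a4 = 8, a5 = 7 works:
  constraint 1 holds since a1 + a2 = 3.
  constraint 2 holds since a4 + a3 = 10.
  constraint 4 holds since a5 + a3 = 9.
The rest check out directly.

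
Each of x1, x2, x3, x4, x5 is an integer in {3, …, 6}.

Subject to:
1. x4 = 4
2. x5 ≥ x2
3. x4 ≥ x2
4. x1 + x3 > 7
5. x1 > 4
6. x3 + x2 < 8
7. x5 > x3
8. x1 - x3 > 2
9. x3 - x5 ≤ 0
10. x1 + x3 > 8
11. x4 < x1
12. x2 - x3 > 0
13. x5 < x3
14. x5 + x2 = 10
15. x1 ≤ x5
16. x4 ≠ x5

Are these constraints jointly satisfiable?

Constraints 3, 11, 12, 13, and 15 give x2 ≤ x4, x4 < x1, x1 ≤ x5, x5 < x3, x3 < x2. Chaining: x2 ≤ x4 < x1 ≤ x5 < x3 < x2, which forces x2 < x2 — impossible.

Unsatisfiable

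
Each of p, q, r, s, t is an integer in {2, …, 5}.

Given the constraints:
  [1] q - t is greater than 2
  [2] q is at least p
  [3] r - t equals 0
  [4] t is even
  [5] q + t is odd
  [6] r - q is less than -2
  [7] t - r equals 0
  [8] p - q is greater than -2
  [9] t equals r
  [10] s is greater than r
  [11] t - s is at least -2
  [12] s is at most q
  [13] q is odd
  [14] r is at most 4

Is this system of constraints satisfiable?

Satisfiable

Try p = 4, q = 5, r = 2, s = 4, t = 2.
Check constraint 1: q - t = 3; constraint 3: r - t = 0. The remaining constraints are straightforward to verify.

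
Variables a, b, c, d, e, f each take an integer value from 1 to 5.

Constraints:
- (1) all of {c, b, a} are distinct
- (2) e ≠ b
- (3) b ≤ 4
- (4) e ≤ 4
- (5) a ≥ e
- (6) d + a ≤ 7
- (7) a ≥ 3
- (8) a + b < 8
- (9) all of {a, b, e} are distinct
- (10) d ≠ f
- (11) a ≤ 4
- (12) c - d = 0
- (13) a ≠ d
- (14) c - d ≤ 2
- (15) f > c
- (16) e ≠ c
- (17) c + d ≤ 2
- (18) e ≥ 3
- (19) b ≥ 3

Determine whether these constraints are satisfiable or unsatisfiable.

Unsatisfiable

Constraints 3, 4, 7, 11, 18, and 19 confine each of a, b, e to the 2 values {3, 4}.
Constraint 9 requires all 3 of them to be distinct, but only 2 values are available — impossible by the pigeonhole principle.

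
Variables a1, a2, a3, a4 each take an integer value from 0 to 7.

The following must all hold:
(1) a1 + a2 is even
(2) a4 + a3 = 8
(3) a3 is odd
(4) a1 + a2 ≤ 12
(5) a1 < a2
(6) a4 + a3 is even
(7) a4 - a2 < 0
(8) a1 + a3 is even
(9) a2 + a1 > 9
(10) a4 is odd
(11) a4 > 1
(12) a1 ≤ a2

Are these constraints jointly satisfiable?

One satisfying assignment is a1 = 5, a2 = 7, a3 = 3, a4 = 5.
For the less obvious constraints — constraint 2: a4 + a3 = 8; constraint 4: a1 + a2 = 12 — and the others hold by inspection.

Satisfiable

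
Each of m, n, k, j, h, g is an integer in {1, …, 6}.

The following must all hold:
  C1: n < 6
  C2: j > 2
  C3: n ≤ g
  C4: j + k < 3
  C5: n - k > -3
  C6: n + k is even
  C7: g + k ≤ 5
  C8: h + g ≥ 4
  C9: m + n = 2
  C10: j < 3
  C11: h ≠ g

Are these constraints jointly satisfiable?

Unsatisfiable

From constraint 2: j ≥ 3. From constraint 10: j ≤ 2. But 2 < 3, so no value of j works.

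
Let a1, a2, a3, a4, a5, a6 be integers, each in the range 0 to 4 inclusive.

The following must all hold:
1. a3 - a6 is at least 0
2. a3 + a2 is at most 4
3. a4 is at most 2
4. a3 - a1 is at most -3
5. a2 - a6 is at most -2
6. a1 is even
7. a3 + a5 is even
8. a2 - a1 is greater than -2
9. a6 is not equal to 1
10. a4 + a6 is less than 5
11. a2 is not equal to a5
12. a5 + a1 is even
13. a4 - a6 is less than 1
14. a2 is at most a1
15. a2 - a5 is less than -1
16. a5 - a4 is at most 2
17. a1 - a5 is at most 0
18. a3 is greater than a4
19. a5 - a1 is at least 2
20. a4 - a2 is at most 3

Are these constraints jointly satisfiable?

Constraints 1, 4, 5, 16, 19, and 20 give a3 − a6 ≥ 0, a6 − a2 ≥ 2, a2 − a4 ≥ -3, a4 − a5 ≥ -2, a5 − a1 ≥ 2, a1 − a3 ≥ 3.
Adding all 6 inequalities: the left sides telescope to 0, and the right sides sum to 0 + 2 + (-3) + (-2) + 2 + 3 = 2. So 0 ≥ 2, which is false.

Unsatisfiable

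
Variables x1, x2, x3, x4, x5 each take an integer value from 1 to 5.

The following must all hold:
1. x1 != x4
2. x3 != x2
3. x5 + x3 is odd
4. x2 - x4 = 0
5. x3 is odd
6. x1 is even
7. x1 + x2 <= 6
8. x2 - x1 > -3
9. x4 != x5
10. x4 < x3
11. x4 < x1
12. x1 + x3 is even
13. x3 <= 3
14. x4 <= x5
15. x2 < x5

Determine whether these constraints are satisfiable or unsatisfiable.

Unsatisfiable

Constraint 6 makes x1 even and constraint 5 makes x3 odd, so x1 + x3 must be odd. Constraint 12 says x1 + x3 is even — contradiction.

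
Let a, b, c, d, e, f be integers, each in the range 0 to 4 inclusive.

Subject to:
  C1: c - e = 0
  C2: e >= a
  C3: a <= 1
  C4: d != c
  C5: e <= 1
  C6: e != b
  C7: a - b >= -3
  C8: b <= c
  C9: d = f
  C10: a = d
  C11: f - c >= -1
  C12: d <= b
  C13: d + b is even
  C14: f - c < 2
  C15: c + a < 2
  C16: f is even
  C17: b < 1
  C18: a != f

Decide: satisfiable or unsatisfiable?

Unsatisfiable

From constraints 9 and 10, a = d = f, so a = f. But constraint 18 says a ≠ f. Contradiction.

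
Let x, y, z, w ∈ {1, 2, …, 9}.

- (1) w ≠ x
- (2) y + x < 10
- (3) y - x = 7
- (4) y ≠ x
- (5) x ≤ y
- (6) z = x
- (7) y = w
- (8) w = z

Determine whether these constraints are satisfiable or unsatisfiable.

From constraints 6, 7, and 8, y = w = z = x, so y = x. But constraint 4 says y ≠ x. Contradiction.

Unsatisfiable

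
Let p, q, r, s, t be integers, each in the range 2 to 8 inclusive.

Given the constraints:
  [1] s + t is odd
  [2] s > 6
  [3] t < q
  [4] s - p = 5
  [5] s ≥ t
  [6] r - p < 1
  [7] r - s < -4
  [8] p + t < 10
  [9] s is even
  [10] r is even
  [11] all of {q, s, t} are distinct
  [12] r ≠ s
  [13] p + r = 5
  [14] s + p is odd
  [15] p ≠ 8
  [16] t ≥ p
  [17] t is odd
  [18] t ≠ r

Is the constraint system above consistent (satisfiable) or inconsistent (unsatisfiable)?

Try p = 3, q = 7, r = 2, s = 8, t = 5.
Check constraint 4: s - p = 5; constraint 6: r - p = -1; constraint 7: r - s = -6. The remaining constraints are straightforward to verify.

Satisfiable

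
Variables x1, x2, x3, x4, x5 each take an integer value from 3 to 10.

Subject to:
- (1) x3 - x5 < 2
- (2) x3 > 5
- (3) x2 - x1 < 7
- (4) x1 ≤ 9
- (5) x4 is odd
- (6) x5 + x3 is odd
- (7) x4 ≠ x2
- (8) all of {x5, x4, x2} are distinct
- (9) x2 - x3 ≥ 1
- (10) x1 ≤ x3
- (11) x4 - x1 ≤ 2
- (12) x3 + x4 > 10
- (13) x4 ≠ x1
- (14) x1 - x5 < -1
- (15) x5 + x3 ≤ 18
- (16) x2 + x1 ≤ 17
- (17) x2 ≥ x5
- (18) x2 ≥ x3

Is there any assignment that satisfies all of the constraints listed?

Satisfiable

One satisfying assignment is x1 = 4, x2 = 10, x3 = 8, x4 = 3, x5 = 7.
For the less obvious constraints — constraint 1: x3 - x5 = 1; constraint 3: x2 - x1 = 6 — and the others hold by inspection.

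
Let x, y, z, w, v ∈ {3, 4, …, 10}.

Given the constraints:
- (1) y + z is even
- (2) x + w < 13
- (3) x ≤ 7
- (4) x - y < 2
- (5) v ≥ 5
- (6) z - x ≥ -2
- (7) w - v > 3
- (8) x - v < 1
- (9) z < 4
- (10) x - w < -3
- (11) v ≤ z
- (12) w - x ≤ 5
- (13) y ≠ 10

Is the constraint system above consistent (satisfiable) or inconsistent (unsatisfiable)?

From constraints 5 and 11: z ≥ v and v ≥ 5, so z ≥ 5. From constraint 9: z ≤ 3. But 3 < 5, so no value of z works.

Unsatisfiable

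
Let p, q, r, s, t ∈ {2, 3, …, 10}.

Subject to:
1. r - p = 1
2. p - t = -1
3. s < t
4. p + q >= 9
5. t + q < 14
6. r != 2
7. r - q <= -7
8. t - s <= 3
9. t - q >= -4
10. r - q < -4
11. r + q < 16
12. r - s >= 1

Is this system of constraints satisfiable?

Constraints 7, 8, 9, and 12 give t − q ≥ -4, q − r ≥ 7, r − s ≥ 1, s − t ≥ -3.
Adding all 4 inequalities: the left sides telescope to 0, and the right sides sum to (-4) + 7 + 1 + (-3) = 1. So 0 ≥ 1, which is false.

Unsatisfiable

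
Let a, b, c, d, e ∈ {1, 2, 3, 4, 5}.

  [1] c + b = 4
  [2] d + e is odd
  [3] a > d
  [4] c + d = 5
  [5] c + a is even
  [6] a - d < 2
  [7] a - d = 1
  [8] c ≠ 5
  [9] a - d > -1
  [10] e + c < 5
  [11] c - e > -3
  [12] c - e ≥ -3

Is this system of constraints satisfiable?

Satisfiable

One satisfying assignment is a = 5, b = 3, c = 1, d = 4, e = 1.
For the less obvious constraints — constraint 1: c + b = 4; constraint 4: c + d = 5 — and the others hold by inspection.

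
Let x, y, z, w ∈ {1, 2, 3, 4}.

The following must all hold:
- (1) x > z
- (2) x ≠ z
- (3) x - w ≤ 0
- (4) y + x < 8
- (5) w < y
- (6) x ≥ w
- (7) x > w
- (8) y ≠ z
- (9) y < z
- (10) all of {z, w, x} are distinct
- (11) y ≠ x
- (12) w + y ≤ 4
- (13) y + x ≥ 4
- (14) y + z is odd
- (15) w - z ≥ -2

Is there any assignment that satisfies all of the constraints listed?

Unsatisfiable

Constraints 1, 3, 5, and 9 give z < x, x ≤ w, w < y, y < z. Chaining: z < x ≤ w < y < z, which forces z < z — impossible.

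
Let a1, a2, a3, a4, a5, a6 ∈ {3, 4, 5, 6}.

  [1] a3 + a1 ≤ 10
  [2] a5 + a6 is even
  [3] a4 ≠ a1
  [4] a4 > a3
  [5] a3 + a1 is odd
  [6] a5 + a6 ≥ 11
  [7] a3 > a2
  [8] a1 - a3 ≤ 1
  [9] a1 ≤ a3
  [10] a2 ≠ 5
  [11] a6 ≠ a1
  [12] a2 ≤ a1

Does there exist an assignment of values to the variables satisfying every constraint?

Satisfiable

One satisfying assignment is a1 = 3, a2 = 3, a3 = 4, a4 = 6, a5 = 6, a6 = 6.
For the less obvious constraints — constraint 1: a3 + a1 = 7; constraint 6: a5 + a6 = 12; constraint 8: a1 - a3 = -1 — and the others hold by inspection.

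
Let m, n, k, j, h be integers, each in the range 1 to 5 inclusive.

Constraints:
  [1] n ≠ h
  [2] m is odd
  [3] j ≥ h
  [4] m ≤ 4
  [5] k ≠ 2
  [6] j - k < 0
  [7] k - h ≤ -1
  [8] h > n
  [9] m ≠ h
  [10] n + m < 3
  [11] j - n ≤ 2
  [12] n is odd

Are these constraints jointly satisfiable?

Unsatisfiable

Constraints 3, 6, and 7 give k < h, h ≤ j, j < k. Chaining: k < h ≤ j < k, which forces k < k — impossible.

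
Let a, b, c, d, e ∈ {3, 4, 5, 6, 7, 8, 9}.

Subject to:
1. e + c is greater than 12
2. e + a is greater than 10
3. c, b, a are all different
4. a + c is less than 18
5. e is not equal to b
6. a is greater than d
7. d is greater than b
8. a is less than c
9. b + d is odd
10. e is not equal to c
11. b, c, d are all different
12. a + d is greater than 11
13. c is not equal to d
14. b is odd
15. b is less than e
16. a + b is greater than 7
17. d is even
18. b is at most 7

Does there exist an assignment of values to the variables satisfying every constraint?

One satisfying assignment is a = 7, b = 3, c = 8, d = 6, e = 5.
For the less obvious constraints — constraint 1: e + c = 13; constraint 2: e + a = 12 — and the others hold by inspection.

Satisfiable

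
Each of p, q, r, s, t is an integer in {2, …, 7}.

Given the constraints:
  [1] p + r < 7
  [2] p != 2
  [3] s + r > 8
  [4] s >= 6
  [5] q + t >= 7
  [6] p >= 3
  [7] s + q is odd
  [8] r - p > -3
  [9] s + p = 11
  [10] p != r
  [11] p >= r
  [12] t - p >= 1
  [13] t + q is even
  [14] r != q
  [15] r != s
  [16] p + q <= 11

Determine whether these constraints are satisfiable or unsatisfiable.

Satisfiable

Try p = 4, q = 4, r = 2, s = 7, t = 6.
Check constraint 1: p + r = 6; constraint 3: s + r = 9; constraint 5: q + t = 10. The remaining constraints are straightforward to verify.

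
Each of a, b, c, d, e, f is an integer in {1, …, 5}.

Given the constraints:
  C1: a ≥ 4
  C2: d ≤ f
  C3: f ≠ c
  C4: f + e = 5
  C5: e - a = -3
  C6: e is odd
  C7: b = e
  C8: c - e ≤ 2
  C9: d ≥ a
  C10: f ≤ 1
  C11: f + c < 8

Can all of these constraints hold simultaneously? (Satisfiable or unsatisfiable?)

From constraints 1 and 9: d ≥ a and a ≥ 4, so d ≥ 4. From constraints 2 and 10: d ≤ f and f ≤ 1, so d ≤ 1. But 1 < 4, so no value of d works.

Unsatisfiable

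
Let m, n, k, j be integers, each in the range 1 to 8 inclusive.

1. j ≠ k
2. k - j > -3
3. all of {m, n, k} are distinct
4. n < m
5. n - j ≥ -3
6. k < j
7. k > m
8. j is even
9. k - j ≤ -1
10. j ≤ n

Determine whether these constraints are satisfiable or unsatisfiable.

Constraints 4, 6, 7, and 10 give j ≤ n, n < m, m < k, k < j. Chaining: j ≤ n < m < k < j, which forces j < j — impossible.

Unsatisfiable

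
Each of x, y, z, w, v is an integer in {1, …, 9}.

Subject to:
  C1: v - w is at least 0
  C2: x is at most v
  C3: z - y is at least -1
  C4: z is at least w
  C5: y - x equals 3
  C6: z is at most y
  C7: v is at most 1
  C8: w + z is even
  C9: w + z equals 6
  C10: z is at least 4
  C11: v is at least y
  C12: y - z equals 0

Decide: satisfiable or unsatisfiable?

From constraints 6 and 10: y ≥ z and z ≥ 4, so y ≥ 4. From constraints 7 and 11: y ≤ v and v ≤ 1, so y ≤ 1. But 1 < 4, so no value of y works.

Unsatisfiable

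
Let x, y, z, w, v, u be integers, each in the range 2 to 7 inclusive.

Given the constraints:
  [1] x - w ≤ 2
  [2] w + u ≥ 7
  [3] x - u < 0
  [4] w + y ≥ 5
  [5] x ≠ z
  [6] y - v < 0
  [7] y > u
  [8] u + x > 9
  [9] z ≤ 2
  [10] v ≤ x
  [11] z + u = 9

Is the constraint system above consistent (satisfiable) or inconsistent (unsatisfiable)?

Unsatisfiable

Constraints 3, 6, 7, and 10 give u < y, y < v, v ≤ x, x < u. Chaining: u < y < v ≤ x < u, which forces u < u — impossible.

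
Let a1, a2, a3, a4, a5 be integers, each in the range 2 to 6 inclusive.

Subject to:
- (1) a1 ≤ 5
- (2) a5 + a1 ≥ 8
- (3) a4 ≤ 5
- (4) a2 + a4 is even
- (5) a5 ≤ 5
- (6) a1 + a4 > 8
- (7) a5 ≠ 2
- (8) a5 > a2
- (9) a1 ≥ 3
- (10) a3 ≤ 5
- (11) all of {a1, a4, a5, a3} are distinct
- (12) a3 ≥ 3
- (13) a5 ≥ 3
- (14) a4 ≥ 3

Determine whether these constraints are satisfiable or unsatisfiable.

Unsatisfiable

Constraints 1, 3, 5, 9, 10, 12, 13, and 14 confine each of a1, a4, a5, a3 to the 3 values {3, …, 5}.
Constraint 11 requires all 4 of them to be distinct, but only 3 values are available — impossible by the pigeonhole principle.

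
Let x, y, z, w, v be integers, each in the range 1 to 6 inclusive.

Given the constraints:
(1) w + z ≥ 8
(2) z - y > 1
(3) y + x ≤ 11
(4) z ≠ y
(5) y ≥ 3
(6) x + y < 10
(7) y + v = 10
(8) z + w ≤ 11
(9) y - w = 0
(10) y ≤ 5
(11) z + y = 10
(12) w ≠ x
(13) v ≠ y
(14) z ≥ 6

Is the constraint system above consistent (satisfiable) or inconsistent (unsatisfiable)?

Satisfiable

Try x = 5, y = 4, z = 6, w = 4, v = 6.
Check constraint 1: w + z = 10; constraint 2: z - y = 2. The remaining constraints are straightforward to verify.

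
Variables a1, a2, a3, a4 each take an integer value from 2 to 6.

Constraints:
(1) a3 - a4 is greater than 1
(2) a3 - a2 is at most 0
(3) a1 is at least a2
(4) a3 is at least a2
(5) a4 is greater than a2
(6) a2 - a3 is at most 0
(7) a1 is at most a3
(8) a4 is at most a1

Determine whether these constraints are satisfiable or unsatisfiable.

Constraints 2, 5, 7, and 8 give a1 ≤ a3, a3 ≤ a2, a2 < a4, a4 ≤ a1. Chaining: a1 ≤ a3 ≤ a2 < a4 ≤ a1, which forces a1 < a1 — impossible.

Unsatisfiable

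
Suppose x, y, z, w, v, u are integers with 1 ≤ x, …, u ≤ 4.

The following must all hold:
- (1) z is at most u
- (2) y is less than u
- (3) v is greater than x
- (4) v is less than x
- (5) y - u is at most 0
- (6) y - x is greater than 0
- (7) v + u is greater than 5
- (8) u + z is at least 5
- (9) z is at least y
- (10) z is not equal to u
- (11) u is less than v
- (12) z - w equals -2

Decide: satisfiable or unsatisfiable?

Constraints 2, 4, 6, and 11 give x < y, y < u, u < v, v < x. Chaining: x < y < u < v < x, which forces x < x — impossible.

Unsatisfiable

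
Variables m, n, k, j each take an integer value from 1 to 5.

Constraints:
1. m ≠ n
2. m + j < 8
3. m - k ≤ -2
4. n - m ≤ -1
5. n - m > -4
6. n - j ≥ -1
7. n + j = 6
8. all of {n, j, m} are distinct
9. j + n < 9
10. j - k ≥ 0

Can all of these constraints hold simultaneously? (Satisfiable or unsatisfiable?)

Unsatisfiable

Constraints 3, 4, 6, and 10 give n − j ≥ -1, j − k ≥ 0, k − m ≥ 2, m − n ≥ 1.
Adding all 4 inequalities: the left sides telescope to 0, and the right sides sum to (-1) + 0 + 2 + 1 = 2. So 0 ≥ 2, which is false.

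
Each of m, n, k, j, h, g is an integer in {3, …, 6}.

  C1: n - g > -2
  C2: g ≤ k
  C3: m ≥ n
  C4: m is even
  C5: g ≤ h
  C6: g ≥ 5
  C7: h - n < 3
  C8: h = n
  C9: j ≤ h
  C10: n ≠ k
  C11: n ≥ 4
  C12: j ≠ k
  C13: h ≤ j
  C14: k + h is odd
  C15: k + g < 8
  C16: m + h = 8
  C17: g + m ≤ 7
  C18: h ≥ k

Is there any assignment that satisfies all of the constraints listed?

From constraint 6: g ≥ 5. From constraints 3 and 11: m ≥ n ≥ 4. Hence g + m ≥ 9. But constraint 17 requires g + m ≤ 7, and 7 < 9. Contradiction.

Unsatisfiable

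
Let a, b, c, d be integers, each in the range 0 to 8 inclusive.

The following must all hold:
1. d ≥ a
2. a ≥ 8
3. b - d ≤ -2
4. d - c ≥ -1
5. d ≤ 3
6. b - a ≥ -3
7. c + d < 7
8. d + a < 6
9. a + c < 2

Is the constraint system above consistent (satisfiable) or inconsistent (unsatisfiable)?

From constraints 1 and 2: d ≥ a and a ≥ 8, so d ≥ 8. From constraint 5: d ≤ 3. But 3 < 8, so no value of d works.

Unsatisfiable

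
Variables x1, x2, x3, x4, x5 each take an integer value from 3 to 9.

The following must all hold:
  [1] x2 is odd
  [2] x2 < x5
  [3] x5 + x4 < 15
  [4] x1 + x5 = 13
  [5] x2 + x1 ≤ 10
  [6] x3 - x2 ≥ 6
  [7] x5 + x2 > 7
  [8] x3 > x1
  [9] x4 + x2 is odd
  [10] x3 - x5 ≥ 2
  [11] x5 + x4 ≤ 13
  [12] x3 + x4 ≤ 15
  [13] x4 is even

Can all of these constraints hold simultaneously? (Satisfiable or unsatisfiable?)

Satisfiable

Take x1 = 7, x2 = 3, x3 = 9, x4 = 6, x5 = 6. Then constraint 3: x5 + x4 = 12; constraint 4: x1 + x5 = 13, and every other listed constraint is also met.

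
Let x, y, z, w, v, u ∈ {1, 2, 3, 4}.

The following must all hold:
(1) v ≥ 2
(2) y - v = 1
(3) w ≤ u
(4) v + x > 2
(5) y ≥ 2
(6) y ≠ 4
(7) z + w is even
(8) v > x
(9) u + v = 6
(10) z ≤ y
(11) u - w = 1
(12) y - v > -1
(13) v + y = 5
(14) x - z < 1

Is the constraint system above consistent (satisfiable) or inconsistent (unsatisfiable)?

Satisfiable

Try x = 1, y = 3, z = 1, w = 3, v = 2, u = 4.
Check constraint 2: y - v = 1; constraint 4: v + x = 3. The remaining constraints are straightforward to verify.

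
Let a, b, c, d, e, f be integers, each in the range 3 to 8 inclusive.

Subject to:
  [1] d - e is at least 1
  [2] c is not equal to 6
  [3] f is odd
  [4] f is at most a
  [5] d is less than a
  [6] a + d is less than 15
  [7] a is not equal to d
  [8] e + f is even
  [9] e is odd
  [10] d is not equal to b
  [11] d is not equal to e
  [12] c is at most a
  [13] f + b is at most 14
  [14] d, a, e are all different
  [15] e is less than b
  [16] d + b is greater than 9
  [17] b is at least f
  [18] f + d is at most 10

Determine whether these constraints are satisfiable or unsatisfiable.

Satisfiable

Try a = 8, b = 8, c = 8, d = 4, e = 3, f = 5.
Check constraint 1: d - e = 1; constraint 6: a + d = 12; constraint 13: f + b = 13. The remaining constraints are straightforward to verify.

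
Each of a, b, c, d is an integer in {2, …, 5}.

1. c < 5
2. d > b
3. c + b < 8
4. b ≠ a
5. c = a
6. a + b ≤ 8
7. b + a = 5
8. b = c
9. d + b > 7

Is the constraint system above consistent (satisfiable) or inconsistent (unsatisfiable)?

From constraints 5 and 8, b = c = a, so b = a. But constraint 4 says b ≠ a. Contradiction.

Unsatisfiable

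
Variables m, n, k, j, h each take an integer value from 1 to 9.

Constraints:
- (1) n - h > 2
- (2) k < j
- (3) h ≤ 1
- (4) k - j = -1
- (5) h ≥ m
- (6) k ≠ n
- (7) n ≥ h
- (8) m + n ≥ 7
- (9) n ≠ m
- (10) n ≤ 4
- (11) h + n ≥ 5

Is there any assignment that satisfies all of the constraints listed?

Unsatisfiable

From constraints 3 and 5: m ≤ h ≤ 1. From constraint 10: n ≤ 4. Hence m + n ≤ 5. But constraint 8 requires m + n ≥ 7, and 7 > 5. Contradiction.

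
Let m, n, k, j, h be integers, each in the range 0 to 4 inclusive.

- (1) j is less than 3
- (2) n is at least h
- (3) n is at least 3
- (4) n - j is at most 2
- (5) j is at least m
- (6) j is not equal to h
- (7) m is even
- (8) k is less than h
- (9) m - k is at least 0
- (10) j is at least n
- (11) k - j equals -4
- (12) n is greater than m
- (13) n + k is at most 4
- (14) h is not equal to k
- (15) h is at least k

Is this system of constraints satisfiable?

Unsatisfiable

From constraints 3 and 10: j ≥ n and n ≥ 3, so j ≥ 3. From constraint 1: j ≤ 2. But 2 < 3, so no value of j works.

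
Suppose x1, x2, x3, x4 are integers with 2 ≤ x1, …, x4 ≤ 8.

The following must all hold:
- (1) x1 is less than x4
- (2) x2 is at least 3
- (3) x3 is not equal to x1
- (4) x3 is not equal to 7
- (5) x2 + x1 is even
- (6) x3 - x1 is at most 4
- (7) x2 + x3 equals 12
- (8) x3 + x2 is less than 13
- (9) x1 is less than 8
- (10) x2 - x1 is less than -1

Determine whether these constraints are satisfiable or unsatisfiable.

The assignment x1 = 6, x2 = 4, x3 = 8, x4 = 7 works:
  constraint 6 holds since x3 - x1 = 2.
  constraint 7 holds since x2 + x3 = 12.
The rest check out directly.

Satisfiable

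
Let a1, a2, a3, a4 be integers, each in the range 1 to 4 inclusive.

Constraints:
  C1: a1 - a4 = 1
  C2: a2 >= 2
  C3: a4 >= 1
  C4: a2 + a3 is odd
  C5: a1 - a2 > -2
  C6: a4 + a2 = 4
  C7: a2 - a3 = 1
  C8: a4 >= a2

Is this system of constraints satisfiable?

Setting (a1, a2, a3, a4) = (3, 2, 1, 2) satisfies everything: constraint 1: a1 - a4 = 1; constraint 5: a1 - a2 = 1; constraint 6: a4 + a2 = 4, and the others follow.

Satisfiable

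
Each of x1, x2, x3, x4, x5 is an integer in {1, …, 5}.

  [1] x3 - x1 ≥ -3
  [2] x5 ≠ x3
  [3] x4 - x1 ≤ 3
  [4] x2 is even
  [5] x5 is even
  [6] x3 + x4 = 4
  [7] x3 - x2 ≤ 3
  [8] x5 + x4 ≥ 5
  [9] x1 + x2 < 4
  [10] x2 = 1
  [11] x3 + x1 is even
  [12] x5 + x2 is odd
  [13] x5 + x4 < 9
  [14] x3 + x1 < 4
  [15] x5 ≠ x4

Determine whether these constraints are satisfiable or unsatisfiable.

Constraint 5 makes x5 even and constraint 4 makes x2 even, so x5 + x2 must be even. Constraint 12 says x5 + x2 is odd — contradiction.

Unsatisfiable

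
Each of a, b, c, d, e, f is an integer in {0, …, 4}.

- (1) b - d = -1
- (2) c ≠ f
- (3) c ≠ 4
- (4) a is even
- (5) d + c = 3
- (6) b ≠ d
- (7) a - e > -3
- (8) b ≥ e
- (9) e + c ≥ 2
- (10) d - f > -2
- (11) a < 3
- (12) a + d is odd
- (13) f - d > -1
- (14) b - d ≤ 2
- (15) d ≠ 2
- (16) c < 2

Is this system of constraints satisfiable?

The assignment a = 0, b = 2, c = 0, d = 3, e = 2, f = 3 works:
  constraint 1 holds since b - d = -1.
  constraint 5 holds since d + c = 3.
  constraint 7 holds since a - e = -2.
The rest check out directly.

Satisfiable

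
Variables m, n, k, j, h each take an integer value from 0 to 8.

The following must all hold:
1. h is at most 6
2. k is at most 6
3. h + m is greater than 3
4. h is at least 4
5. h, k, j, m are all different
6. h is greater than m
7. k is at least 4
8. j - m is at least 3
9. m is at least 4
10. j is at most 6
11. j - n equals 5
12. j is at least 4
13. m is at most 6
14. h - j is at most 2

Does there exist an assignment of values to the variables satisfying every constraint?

Constraints 1, 2, 4, 7, 9, 10, 12, and 13 confine each of h, k, j, m to the 3 values {4, …, 6}.
Constraint 5 requires all 4 of them to be distinct, but only 3 values are available — impossible by the pigeonhole principle.

Unsatisfiable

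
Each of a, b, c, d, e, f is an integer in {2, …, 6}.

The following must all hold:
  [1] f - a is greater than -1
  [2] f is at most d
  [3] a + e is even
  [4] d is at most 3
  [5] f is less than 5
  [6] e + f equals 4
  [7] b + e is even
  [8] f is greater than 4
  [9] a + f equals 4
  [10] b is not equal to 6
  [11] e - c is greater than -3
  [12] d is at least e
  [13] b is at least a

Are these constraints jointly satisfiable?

Unsatisfiable

From constraint 8: f ≥ 5. From constraints 2 and 4: f ≤ d and d ≤ 3, so f ≤ 3. But 3 < 5, so no value of f works.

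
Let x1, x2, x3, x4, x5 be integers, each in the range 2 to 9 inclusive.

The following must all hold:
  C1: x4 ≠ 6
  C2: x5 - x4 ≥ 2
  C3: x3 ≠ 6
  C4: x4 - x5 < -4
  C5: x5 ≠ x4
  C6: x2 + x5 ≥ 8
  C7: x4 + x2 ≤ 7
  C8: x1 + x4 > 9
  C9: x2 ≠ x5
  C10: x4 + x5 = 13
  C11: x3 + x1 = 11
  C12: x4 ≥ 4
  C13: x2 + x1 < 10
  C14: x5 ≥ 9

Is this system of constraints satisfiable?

Setting (x1, x2, x3, x4, x5) = (6, 2, 5, 4, 9) satisfies everything: constraint 2: x5 - x4 = 5; constraint 4: x4 - x5 = -5, and the others follow.

Satisfiable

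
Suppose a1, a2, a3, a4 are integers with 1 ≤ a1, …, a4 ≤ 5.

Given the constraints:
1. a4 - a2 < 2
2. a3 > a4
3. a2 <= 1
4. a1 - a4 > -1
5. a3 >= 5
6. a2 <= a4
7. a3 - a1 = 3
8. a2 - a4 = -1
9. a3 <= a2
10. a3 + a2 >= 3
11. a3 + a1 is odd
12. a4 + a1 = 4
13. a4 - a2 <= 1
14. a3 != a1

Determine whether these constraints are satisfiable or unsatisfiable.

From constraints 5 and 9: a2 ≥ a3 and a3 ≥ 5, so a2 ≥ 5. From constraint 3: a2 ≤ 1. But 1 < 5, so no value of a2 works.

Unsatisfiable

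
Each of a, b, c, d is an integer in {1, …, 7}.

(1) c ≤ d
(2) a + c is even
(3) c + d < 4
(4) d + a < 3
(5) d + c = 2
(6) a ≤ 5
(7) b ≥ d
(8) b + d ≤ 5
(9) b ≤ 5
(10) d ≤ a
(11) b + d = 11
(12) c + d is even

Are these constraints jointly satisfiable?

Unsatisfiable

From constraint 9: b ≤ 5. From constraints 6 and 10: d ≤ a ≤ 5. Hence b + d ≤ 10. But constraint 11 requires b + d = 11, and 11 > 10. Contradiction.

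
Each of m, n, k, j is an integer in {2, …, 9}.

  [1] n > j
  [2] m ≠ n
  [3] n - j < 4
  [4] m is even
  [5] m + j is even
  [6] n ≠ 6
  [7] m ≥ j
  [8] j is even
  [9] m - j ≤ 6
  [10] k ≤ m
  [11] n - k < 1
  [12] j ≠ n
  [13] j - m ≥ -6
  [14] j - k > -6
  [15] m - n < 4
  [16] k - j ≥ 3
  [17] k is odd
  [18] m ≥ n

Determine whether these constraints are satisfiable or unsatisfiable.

Satisfiable

One satisfying assignment is m = 6, n = 4, k = 5, j = 2.
For the less obvious constraints — constraint 3: n - j = 2; constraint 9: m - j = 4; constraint 11: n - k = -1 — and the others hold by inspection.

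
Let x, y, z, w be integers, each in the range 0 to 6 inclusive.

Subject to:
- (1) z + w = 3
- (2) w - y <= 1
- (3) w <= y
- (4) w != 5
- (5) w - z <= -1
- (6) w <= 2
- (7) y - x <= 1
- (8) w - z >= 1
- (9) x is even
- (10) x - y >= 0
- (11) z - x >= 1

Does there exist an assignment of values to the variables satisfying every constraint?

Unsatisfiable

Constraints 2, 8, 10, and 11 give w − z ≥ 1, z − x ≥ 1, x − y ≥ 0, y − w ≥ -1.
Adding all 4 inequalities: the left sides telescope to 0, and the right sides sum to 1 + 1 + 0 + (-1) = 1. So 0 ≥ 1, which is false.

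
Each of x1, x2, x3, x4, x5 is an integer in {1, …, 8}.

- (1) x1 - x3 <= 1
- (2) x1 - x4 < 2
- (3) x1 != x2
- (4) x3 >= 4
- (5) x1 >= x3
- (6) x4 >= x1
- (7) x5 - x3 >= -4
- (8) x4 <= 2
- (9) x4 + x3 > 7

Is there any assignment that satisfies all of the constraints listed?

From constraints 4 and 5: x1 ≥ x3 and x3 ≥ 4, so x1 ≥ 4. From constraints 6 and 8: x1 ≤ x4 and x4 ≤ 2, so x1 ≤ 2. But 2 < 4, so no value of x1 works.

Unsatisfiable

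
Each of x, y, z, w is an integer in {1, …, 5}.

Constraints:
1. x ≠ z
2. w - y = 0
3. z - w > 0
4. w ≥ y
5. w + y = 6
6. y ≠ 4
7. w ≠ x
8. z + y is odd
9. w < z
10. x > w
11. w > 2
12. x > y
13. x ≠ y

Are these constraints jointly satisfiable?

Satisfiable

Take x = 5, y = 3, z = 4, w = 3. Then constraint 2: w - y = 0; constraint 3: z - w = 1; constraint 5: w + y = 6, and every other listed constraint is also met.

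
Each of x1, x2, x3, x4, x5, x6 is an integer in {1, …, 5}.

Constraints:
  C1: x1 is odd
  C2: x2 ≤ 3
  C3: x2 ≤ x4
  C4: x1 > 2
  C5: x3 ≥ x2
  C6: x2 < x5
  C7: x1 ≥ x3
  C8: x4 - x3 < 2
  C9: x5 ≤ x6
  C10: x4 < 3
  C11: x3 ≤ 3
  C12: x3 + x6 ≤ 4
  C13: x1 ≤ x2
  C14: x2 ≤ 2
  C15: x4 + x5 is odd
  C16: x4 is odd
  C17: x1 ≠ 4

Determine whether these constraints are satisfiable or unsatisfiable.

From constraint 4: x1 ≥ 3. From constraints 13 and 14: x1 ≤ x2 and x2 ≤ 2, so x1 ≤ 2. But 2 < 3, so no value of x1 works.

Unsatisfiable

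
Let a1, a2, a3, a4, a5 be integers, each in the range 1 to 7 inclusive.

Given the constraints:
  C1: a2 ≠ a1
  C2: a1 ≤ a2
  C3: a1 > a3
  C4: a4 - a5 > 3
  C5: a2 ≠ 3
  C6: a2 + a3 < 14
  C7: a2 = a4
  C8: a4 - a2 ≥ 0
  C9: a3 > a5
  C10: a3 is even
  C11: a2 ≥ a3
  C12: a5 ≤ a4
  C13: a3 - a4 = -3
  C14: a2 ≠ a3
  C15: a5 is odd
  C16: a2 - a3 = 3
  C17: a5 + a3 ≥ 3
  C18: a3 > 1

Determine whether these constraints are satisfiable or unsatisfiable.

Satisfiable

Try a1 = 5, a2 = 7, a3 = 4, a4 = 7, a5 = 1.
Check constraint 4: a4 - a5 = 6; constraint 6: a2 + a3 = 11; constraint 8: a4 - a2 = 0. The remaining constraints are straightforward to verify.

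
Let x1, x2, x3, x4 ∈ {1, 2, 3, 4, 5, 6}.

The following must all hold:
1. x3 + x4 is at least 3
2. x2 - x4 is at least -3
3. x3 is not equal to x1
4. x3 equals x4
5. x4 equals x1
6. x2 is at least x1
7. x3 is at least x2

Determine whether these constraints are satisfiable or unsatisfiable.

Unsatisfiable

From constraints 4 and 5, x3 = x4 = x1, so x3 = x1. But constraint 3 says x3 ≠ x1. Contradiction.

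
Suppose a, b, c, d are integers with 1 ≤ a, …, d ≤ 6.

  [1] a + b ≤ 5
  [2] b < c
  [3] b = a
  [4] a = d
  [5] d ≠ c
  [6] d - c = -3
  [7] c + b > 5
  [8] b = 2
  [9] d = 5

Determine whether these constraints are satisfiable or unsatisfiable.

Unsatisfiable

Constraint 8 fixes b = 2 and constraint 9 fixes d = 5. Constraints 3 and 4 give b = a = d, so b = d. But 2 ≠ 5 — contradiction.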